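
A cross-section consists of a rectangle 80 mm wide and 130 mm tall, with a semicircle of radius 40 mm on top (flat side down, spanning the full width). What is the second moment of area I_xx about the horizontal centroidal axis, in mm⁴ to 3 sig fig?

I_xx ≈ 2.85 × 10⁷ mm⁴

Decompose the section into non-overlapping parts with the origin at the bottom-left of its bounding rectangle.
Rectangular body: 80 × 130, A = 10 400 mm², y = 65 mm, Ī = 14 646 667 mm⁴.
Semicircular cap: semicircle r = 40, A = 2513.3 mm², y = 146.98 mm, Ī = 280 978 mm⁴.
Centroid: ȳ = ΣA·y / ΣA = 80.955 mm.
Transfer each piece to the horizontal centroidal axis using Ī + A·d² with d = y − 80.955:
  rectangular body: d = -15.955 mm → contributes +17 294 065 mm⁴
  semicircular cap: d = 66.022 mm → contributes +11 235 989 mm⁴
Total I = 28 530 055 mm⁴.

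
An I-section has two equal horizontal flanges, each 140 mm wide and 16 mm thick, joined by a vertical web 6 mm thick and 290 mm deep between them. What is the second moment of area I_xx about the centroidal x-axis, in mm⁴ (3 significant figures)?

I_xx ≈ 1.17 × 10⁸ mm⁴

Split into non-overlapping primitives; take the origin at the lower-left of the bounding box.
Bottom flange: 140 × 16, A = 2 240 mm², y = 8 mm, Ī = 47 787 mm⁴.
Web: 6 × 290, A = 1 740 mm², y = 161 mm, Ī = 12 194 500 mm⁴.
Top flange: 140 × 16, A = 2 240 mm², y = 314 mm, Ī = 47 787 mm⁴.
By symmetry the centroid is at mid-height, ȳ = 161 mm.
Transfer each piece to the centroidal x-axis using Ī + A·d² with d = y − 161:
  bottom flange: d = -153 mm → contributes +52 483 947 mm⁴
  web: d = 0 mm → contributes +12 194 500 mm⁴
  top flange: d = 153 mm → contributes +52 483 947 mm⁴
Total I = 117 162 393 mm⁴.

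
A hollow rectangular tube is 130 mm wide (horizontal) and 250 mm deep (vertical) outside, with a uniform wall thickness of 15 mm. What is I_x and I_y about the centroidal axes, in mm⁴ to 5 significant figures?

Decompose the section into non-overlapping parts with the origin at the bottom-left of its bounding rectangle.
Outer rectangle: 130 × 250, A = 32 500 mm², y = 125 mm, Ī = 169 270 833 mm⁴.
Inner void (subtracted): 100 × 220, A = 22 000 mm², y = 125 mm, Ī = 88 733 333 mm⁴.
By symmetry the centroid is at mid-height, ȳ = 125 mm.
All pieces are centred on the centroidal x-axis, so I = ΣĪ (holes subtracted) = 80 537 500 mm⁴.
Repeating about the centroidal y-axis gives I_y = 27 437 500 mm⁴.

I_x ≈ 8.0538 × 10⁷ mm⁴, I_y ≈ 2.7438 × 10⁷ mm⁴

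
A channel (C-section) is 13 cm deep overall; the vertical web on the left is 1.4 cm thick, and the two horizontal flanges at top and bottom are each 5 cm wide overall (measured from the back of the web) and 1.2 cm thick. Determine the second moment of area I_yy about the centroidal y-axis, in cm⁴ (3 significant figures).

I_yy ≈ 48.9 cm⁴

Split into non-overlapping primitives; take the origin at the lower-left of the bounding box.
Web: 1.4 × 13, A = 18.2 cm², x = 0.7 cm, Ī = 2.9727 cm⁴.
Top flange (beyond web): 3.6 × 1.2, A = 4.32 cm², x = 3.2 cm, Ī = 4.6656 cm⁴.
Bottom flange (beyond web): 3.6 × 1.2, A = 4.32 cm², x = 3.2 cm, Ī = 4.6656 cm⁴.
Centroid: x̄ = ΣA·x / ΣA = 1.5048 cm.
Transfer each piece to the centroidal y-axis using Ī + A·d² with d = x − 1.5048:
  web: d = -0.80477 cm → contributes +14.76 cm⁴
  top flange (beyond web): d = 1.6952 cm → contributes +17.08 cm⁴
  bottom flange (beyond web): d = 1.6952 cm → contributes +17.08 cm⁴
Total I = 48.921 cm⁴.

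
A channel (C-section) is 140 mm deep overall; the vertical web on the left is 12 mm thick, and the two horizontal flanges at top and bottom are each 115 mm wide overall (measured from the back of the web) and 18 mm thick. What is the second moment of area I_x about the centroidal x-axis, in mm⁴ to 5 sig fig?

I_x ≈ 1.6642 × 10⁷ mm⁴

Split into non-overlapping primitives; take the origin at the lower-left of the bounding box.
Web: 12 × 140, A = 1 680 mm², y = 70 mm, Ī = 2 744 000 mm⁴.
Top flange (beyond web): 103 × 18, A = 1 854 mm², y = 131 mm, Ī = 50 058 mm⁴.
Bottom flange (beyond web): 103 × 18, A = 1 854 mm², y = 9 mm, Ī = 50 058 mm⁴.
By symmetry the centroid is at mid-height, ȳ = 70 mm.
Transfer each piece to the centroidal x-axis using Ī + A·d² with d = y − 70:
  web: d = 0 mm → contributes +2 744 000 mm⁴
  top flange (beyond web): d = 61 mm → contributes +6 948 792 mm⁴
  bottom flange (beyond web): d = -61 mm → contributes +6 948 792 mm⁴
Total I = 16 641 584 mm⁴.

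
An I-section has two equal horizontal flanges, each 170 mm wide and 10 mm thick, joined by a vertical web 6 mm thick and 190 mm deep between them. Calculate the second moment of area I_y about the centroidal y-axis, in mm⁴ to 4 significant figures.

I_y ≈ 8.192 × 10⁶ mm⁴

Treat the section as a set of non-overlapping primitives; coordinates are from the bounding-box lower-left.
Bottom flange: 170 × 10, A = 1 700 mm², x = 85 mm, Ī = 4 094 167 mm⁴.
Web: 6 × 190, A = 1 140 mm², x = 85 mm, Ī = 3 420 mm⁴.
Top flange: 170 × 10, A = 1 700 mm², x = 85 mm, Ī = 4 094 167 mm⁴.
By symmetry the centroid is at mid-width, x̄ = 85 mm.
All pieces are centred on the centroidal y-axis, so I = ΣĪ = 8 191 753 mm⁴.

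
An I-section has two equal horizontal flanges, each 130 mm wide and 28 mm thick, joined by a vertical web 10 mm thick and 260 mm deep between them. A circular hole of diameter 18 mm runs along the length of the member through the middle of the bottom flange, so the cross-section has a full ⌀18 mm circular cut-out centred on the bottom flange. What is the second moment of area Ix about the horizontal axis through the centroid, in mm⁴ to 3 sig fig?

Ix ≈ 1.61 × 10⁸ mm⁴

Break the section into simple shapes (no overlaps), measuring from the bottom-left corner of the bounding box.
Bottom flange: 130 × 28, A = 3 640 mm², y = 14 mm, Ī = 237 813 mm⁴.
Web: 10 × 260, A = 2 600 mm², y = 158 mm, Ī = 14 646 667 mm⁴.
Top flange: 130 × 28, A = 3 640 mm², y = 302 mm, Ī = 237 813 mm⁴.
Hole (subtracted): ⌀18, A = 254.47 mm², y = 14 mm, Ī = 5 153 mm⁴.
Centroid: ȳ = ΣA·y / ΣA = 161.81 mm.
Transfer each piece to the horizontal axis through the centroid using Ī + A·d² with d = y − 161.81:
  bottom flange: d = -147.81 mm → contributes +79 760 467 mm⁴
  web: d = -3.8069 mm → contributes +14 684 347 mm⁴
  top flange: d = 140.19 mm → contributes +71 778 746 mm⁴
  hole: d = -147.81 mm → contributes −5 564 508 mm⁴
Total I = 160 659 052 mm⁴.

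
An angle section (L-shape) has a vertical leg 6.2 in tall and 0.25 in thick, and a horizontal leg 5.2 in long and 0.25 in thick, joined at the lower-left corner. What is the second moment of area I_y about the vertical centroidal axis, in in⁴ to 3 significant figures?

I_y ≈ 7.19 in⁴

Treat the section as a set of non-overlapping primitives; coordinates are from the bounding-box lower-left.
Vertical leg: 0.25 × 6.2, A = 1.55 in², x = 0.125 in, Ī = 0.0080729 in⁴.
Horizontal leg (remainder): 4.95 × 0.25, A = 1.2375 in², x = 2.725 in, Ī = 2.5268 in⁴.
Centroid: x̄ = ΣA·x / ΣA = 1.2793 in.
Transfer each piece to the vertical centroidal axis using Ī + A·d² with d = x − 1.2793:
  vertical leg: d = -1.1543 in → contributes +2.0732 in⁴
  horizontal leg (remainder): d = 1.4457 in → contributes +5.1134 in⁴
Total I = 7.1866 in⁴.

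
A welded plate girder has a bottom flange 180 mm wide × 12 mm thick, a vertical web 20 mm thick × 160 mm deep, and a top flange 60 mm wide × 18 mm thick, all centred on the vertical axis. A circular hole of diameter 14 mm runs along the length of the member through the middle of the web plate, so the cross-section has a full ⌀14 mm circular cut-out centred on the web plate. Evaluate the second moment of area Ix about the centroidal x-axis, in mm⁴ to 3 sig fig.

Break the section into simple shapes (no overlaps), measuring from the bottom-left corner of the bounding box.
Bottom plate: 180 × 12, A = 2 160 mm², y = 6 mm, Ī = 25 920 mm⁴.
Web plate: 20 × 160, A = 3 200 mm², y = 92 mm, Ī = 6 826 667 mm⁴.
Top plate: 60 × 18, A = 1 080 mm², y = 181 mm, Ī = 29 160 mm⁴.
Hole (subtracted): ⌀14, A = 153.94 mm², y = 92 mm, Ī = 1885.7 mm⁴.
Centroid: ȳ = ΣA·y / ΣA = 77.74 mm.
Transfer each piece to the centroidal x-axis using Ī + A·d² with d = y − 77.74:
  bottom plate: d = -71.74 mm → contributes +11 142 598 mm⁴
  web plate: d = 14.26 mm → contributes +7 477 390 mm⁴
  top plate: d = 103.26 mm → contributes +11 544 825 mm⁴
  hole: d = 14.26 mm → contributes −33 189 mm⁴
Total I = 30 131 624 mm⁴.

Ix ≈ 3.01 × 10⁷ mm⁴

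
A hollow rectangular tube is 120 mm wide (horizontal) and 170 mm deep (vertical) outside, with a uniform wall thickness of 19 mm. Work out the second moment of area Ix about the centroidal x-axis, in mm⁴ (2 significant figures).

Ix ≈ 3.3 × 10⁷ mm⁴

Break the section into simple shapes (no overlaps), measuring from the bottom-left corner of the bounding box.
Outer rectangle: 120 × 170, A = 20 400 mm², y = 85 mm, Ī = 49 130 000 mm⁴.
Inner void (subtracted): 82 × 132, A = 10 824 mm², y = 85 mm, Ī = 15 716 448 mm⁴.
By symmetry the centroid is at mid-height, ȳ = 85 mm.
All pieces are centred on the centroidal x-axis, so I = ΣĪ (holes subtracted) = 33 413 552 mm⁴.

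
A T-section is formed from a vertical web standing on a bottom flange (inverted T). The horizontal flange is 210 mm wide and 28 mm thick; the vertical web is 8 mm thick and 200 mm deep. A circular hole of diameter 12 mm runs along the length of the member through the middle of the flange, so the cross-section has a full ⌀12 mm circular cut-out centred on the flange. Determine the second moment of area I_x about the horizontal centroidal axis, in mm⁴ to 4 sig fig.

Treat the section as a set of non-overlapping primitives; coordinates are from the bounding-box lower-left.
Flange: 210 × 28, A = 5 880 mm², y = 14 mm, Ī = 384 160 mm⁴.
Web: 8 × 200, A = 1 600 mm², y = 128 mm, Ī = 5 333 333 mm⁴.
Hole (subtracted): ⌀12, A = 113.097 mm², y = 14 mm, Ī = 1017.88 mm⁴.
Centroid: ȳ = ΣA·y / ΣA = 38.7594 mm.
Transfer each piece to the horizontal centroidal axis using Ī + A·d² with d = y − 38.7594:
  flange: d = -24.7594 mm → contributes +3 988 760 mm⁴
  web: d = 89.2406 mm → contributes +18 075 552 mm⁴
  hole: d = -24.7594 mm → contributes −70349.6 mm⁴
Total I = 21 993 963 mm⁴.

I_x ≈ 2.199 × 10⁷ mm⁴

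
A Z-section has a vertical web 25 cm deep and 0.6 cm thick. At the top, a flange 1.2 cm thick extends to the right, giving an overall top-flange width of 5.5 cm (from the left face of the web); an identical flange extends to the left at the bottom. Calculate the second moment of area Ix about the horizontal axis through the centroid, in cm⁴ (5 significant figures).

Split into non-overlapping primitives; take the origin at the lower-left of the bounding box.
Web: 0.6 × 25, A = 15 cm², y = 12.5 cm, Ī = 781.25 cm⁴.
Top flange (beyond web): 4.9 × 1.2, A = 5.88 cm², y = 24.4 cm, Ī = 0.7056 cm⁴.
Bottom flange (beyond web): 4.9 × 1.2, A = 5.88 cm², y = 0.6 cm, Ī = 0.7056 cm⁴.
Centroid: ȳ = ΣA·y / ΣA = 12.5 cm.
Transfer each piece to the horizontal axis through the centroid using Ī + A·d² with d = y − 12.5:
  web: d = 0 cm → contributes +781.25 cm⁴
  top flange (beyond web): d = 11.9 cm → contributes +833.3724 cm⁴
  bottom flange (beyond web): d = -11.9 cm → contributes +833.3724 cm⁴
Total I = 2447.995 cm⁴.

Ix ≈ 2448.0 cm⁴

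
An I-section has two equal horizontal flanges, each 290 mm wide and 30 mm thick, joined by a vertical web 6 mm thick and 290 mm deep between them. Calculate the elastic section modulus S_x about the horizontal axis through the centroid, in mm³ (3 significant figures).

Decompose the section into non-overlapping parts with the origin at the bottom-left of its bounding rectangle.
Bottom flange: 290 × 30, A = 8 700 mm², y = 15 mm, Ī = 652 500 mm⁴.
Web: 6 × 290, A = 1 740 mm², y = 175 mm, Ī = 12 194 500 mm⁴.
Top flange: 290 × 30, A = 8 700 mm², y = 335 mm, Ī = 652 500 mm⁴.
By symmetry the centroid is at mid-height, ȳ = 175 mm.
Transfer each piece to the horizontal axis through the centroid using Ī + A·d² with d = y − 175:
  bottom flange: d = -160 mm → contributes +223 372 500 mm⁴
  web: d = 0 mm → contributes +12 194 500 mm⁴
  top flange: d = 160 mm → contributes +223 372 500 mm⁴
Total I = 458 939 500 mm⁴.
Extreme fibre distance c = 175 mm; S = I/c = 2 622 511 mm³.

S_x ≈ 2.62 × 10⁶ mm³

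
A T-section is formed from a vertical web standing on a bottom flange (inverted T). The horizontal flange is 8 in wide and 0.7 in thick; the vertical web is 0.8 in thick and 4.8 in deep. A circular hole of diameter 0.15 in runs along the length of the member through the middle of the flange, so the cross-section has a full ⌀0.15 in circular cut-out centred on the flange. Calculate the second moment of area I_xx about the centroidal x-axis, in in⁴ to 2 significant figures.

Break the section into simple shapes (no overlaps), measuring from the bottom-left corner of the bounding box.
Flange: 8 × 0.7, A = 5.6 in², y = 0.35 in, Ī = 0.2287 in⁴.
Web: 0.8 × 4.8, A = 3.84 in², y = 3.1 in, Ī = 7.373 in⁴.
Hole (subtracted): ⌀0.15, A = 0.01767 in², y = 0.35 in, Ī = 0.00002485 in⁴.
Centroid: ȳ = ΣA·y / ΣA = 1.471 in.
Transfer each piece to the centroidal x-axis using Ī + A·d² with d = y − 1.471:
  flange: d = -1.121 in → contributes +7.263 in⁴
  web: d = 1.629 in → contributes +17.57 in⁴
  hole: d = -1.121 in → contributes −0.02222 in⁴
Total I = 24.81 in⁴.

I_xx ≈ 25 in⁴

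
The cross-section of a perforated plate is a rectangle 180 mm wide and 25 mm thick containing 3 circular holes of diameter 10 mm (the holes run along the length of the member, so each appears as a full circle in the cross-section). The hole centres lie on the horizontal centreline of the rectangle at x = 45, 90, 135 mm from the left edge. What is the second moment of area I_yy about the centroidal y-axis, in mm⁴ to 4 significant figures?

I_yy ≈ 1.183 × 10⁷ mm⁴

Split into non-overlapping primitives; take the origin at the lower-left of the bounding box.
Plate: 180 × 25, A = 4 500 mm², x = 90 mm, Ī = 12 150 000 mm⁴.
Hole 1 (subtracted): ⌀10, A = 78.5398 mm², x = 45 mm, Ī = 490.874 mm⁴.
Hole 2 (subtracted): ⌀10, A = 78.5398 mm², x = 90 mm, Ī = 490.874 mm⁴.
Hole 3 (subtracted): ⌀10, A = 78.5398 mm², x = 135 mm, Ī = 490.874 mm⁴.
By symmetry the centroid is at mid-width, x̄ = 90 mm.
Transfer each piece to the centroidal y-axis using Ī + A·d² with d = x − 90:
  plate: d = 0 mm → contributes +12 150 000 mm⁴
  hole 1: d = -45 mm → contributes −159 534 mm⁴
  hole 2: d = 0 mm → contributes −490.874 mm⁴
  hole 3: d = 45 mm → contributes −159 534 mm⁴
Total I = 11 830 441 mm⁴.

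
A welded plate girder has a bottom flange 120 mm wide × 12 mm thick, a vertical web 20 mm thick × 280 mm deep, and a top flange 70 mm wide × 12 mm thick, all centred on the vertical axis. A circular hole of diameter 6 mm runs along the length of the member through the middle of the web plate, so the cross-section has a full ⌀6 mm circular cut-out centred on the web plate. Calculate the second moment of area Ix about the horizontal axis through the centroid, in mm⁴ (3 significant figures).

Ix ≈ 8.42 × 10⁷ mm⁴

Decompose the section into non-overlapping parts with the origin at the bottom-left of its bounding rectangle.
Bottom plate: 120 × 12, A = 1 440 mm², y = 6 mm, Ī = 17 280 mm⁴.
Web plate: 20 × 280, A = 5 600 mm², y = 152 mm, Ī = 36 586 667 mm⁴.
Top plate: 70 × 12, A = 840 mm², y = 298 mm, Ī = 10 080 mm⁴.
Hole (subtracted): ⌀6, A = 28.274 mm², y = 152 mm, Ī = 63.617 mm⁴.
Centroid: ȳ = ΣA·y / ΣA = 140.84 mm.
Transfer each piece to the horizontal axis through the centroid using Ī + A·d² with d = y − 140.84:
  bottom plate: d = -134.84 mm → contributes +26 200 358 mm⁴
  web plate: d = 11.157 mm → contributes +37 283 720 mm⁴
  top plate: d = 157.16 mm → contributes +20 756 614 mm⁴
  hole: d = 11.157 mm → contributes −3 583 mm⁴
Total I = 84 237 109 mm⁴.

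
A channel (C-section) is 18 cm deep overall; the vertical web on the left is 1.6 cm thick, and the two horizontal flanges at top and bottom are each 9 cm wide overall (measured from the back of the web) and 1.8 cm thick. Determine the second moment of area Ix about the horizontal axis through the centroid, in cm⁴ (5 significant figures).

Break the section into simple shapes (no overlaps), measuring from the bottom-left corner of the bounding box.
Web: 1.6 × 18, A = 28.8 cm², y = 9 cm, Ī = 777.6 cm⁴.
Top flange (beyond web): 7.4 × 1.8, A = 13.32 cm², y = 17.1 cm, Ī = 3.5964 cm⁴.
Bottom flange (beyond web): 7.4 × 1.8, A = 13.32 cm², y = 0.9 cm, Ī = 3.5964 cm⁴.
By symmetry the centroid is at mid-height, ȳ = 9 cm.
Transfer each piece to the horizontal axis through the centroid using Ī + A·d² with d = y − 9:
  web: d = 0 cm → contributes +777.6 cm⁴
  top flange (beyond web): d = 8.1 cm → contributes +877.5216 cm⁴
  bottom flange (beyond web): d = -8.1 cm → contributes +877.5216 cm⁴
Total I = 2532.643 cm⁴.

Ix ≈ 2532.6 cm⁴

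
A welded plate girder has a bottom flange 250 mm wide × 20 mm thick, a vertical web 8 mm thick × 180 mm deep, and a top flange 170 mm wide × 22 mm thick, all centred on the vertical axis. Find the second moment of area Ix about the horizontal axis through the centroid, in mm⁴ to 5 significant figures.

Treat the section as a set of non-overlapping primitives; coordinates are from the bounding-box lower-left.
Bottom plate: 250 × 20, A = 5 000 mm², y = 10 mm, Ī = 166666.7 mm⁴.
Web plate: 8 × 180, A = 1 440 mm², y = 110 mm, Ī = 3 888 000 mm⁴.
Top plate: 170 × 22, A = 3 740 mm², y = 211 mm, Ī = 150846.7 mm⁴.
Centroid: ȳ = ΣA·y / ΣA = 97.99018 mm.
Transfer each piece to the horizontal axis through the centroid using Ī + A·d² with d = y − 97.99018:
  bottom plate: d = -87.99018 mm → contributes +38 878 023 mm⁴
  web plate: d = 12.00982 mm → contributes +4 095 700 mm⁴
  top plate: d = 113.0098 mm → contributes +47 915 210 mm⁴
Total I = 90 888 932 mm⁴.

Ix ≈ 9.0889 × 10⁷ mm⁴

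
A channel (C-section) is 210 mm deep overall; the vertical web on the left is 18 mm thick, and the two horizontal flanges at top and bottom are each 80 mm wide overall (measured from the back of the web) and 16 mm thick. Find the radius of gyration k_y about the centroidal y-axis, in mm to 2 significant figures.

Treat the section as a set of non-overlapping primitives; coordinates are from the bounding-box lower-left.
Web: 18 × 210, A = 3 780 mm², x = 9 mm, Ī = 102 060 mm⁴.
Top flange (beyond web): 62 × 16, A = 992 mm², x = 49 mm, Ī = 317 771 mm⁴.
Bottom flange (beyond web): 62 × 16, A = 992 mm², x = 49 mm, Ī = 317 771 mm⁴.
Centroid: x̄ = ΣA·x / ΣA = 22.77 mm.
Transfer each piece to the centroidal y-axis using Ī + A·d² with d = x − 22.77:
  web: d = -13.77 mm → contributes +818 611 mm⁴
  top flange (beyond web): d = 26.23 mm → contributes +1 000 372 mm⁴
  bottom flange (beyond web): d = 26.23 mm → contributes +1 000 372 mm⁴
Total I = 2 819 356 mm⁴.
Radius of gyration: k = √(I/A) = √(2 819 356 / 5 764) = 22.12 mm.

k_y ≈ 22 mm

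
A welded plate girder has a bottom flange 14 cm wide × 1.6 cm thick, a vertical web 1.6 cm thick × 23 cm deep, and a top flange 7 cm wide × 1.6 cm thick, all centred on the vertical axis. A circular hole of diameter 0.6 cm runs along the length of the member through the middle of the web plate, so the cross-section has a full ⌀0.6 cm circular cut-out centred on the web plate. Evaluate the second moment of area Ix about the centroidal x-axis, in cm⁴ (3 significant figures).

Break the section into simple shapes (no overlaps), measuring from the bottom-left corner of the bounding box.
Bottom plate: 14 × 1.6, A = 22.4 cm², y = 0.8 cm, Ī = 4.7787 cm⁴.
Web plate: 1.6 × 23, A = 36.8 cm², y = 13.1 cm, Ī = 1622.3 cm⁴.
Top plate: 7 × 1.6, A = 11.2 cm², y = 25.4 cm, Ī = 2.3893 cm⁴.
Hole (subtracted): ⌀0.6, A = 0.28274 cm², y = 13.1 cm, Ī = 0.0063617 cm⁴.
Centroid: ȳ = ΣA·y / ΣA = 11.135 cm.
Transfer each piece to the centroidal x-axis using Ī + A·d² with d = y − 11.135:
  bottom plate: d = -10.335 cm → contributes +2397.5 cm⁴
  web plate: d = 1.9647 cm → contributes +1764.3 cm⁴
  top plate: d = 14.265 cm → contributes +2281.4 cm⁴
  hole: d = 1.9647 cm → contributes −1.0978 cm⁴
Total I = 6442.1 cm⁴.

Ix ≈ 6440 cm⁴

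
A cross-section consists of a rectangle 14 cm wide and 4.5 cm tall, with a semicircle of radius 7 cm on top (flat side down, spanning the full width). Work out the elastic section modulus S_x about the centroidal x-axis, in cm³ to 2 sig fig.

Break the section into simple shapes (no overlaps), measuring from the bottom-left corner of the bounding box.
Rectangular body: 14 × 4.5, A = 63 cm², y = 2.25 cm, Ī = 106.3 cm⁴.
Semicircular cap: semicircle r = 7, A = 76.97 cm², y = 7.471 cm, Ī = 263.5 cm⁴.
Centroid: ȳ = ΣA·y / ΣA = 5.121 cm.
Transfer each piece to the centroidal x-axis using Ī + A·d² with d = y − 5.121:
  rectangular body: d = -2.871 cm → contributes +625.6 cm⁴
  semicircular cap: d = 2.35 cm → contributes +688.6 cm⁴
Total I = 1 314 cm⁴.
Extreme fibre distance c = 6.379 cm; S = I/c = 206 cm³.

S_x ≈ 210 cm³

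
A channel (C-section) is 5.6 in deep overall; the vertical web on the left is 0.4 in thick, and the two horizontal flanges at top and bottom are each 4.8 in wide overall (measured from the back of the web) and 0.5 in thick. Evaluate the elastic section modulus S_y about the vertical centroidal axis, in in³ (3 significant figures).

Break the section into simple shapes (no overlaps), measuring from the bottom-left corner of the bounding box.
Web: 0.4 × 5.6, A = 2.24 in², x = 0.2 in, Ī = 0.029867 in⁴.
Top flange (beyond web): 4.4 × 0.5, A = 2.2 in², x = 2.6 in, Ī = 3.5493 in⁴.
Bottom flange (beyond web): 4.4 × 0.5, A = 2.2 in², x = 2.6 in, Ī = 3.5493 in⁴.
Centroid: x̄ = ΣA·x / ΣA = 1.7904 in.
Transfer each piece to the vertical centroidal axis using Ī + A·d² with d = x − 1.7904:
  web: d = -1.5904 in → contributes +5.6954 in⁴
  top flange (beyond web): d = 0.80964 in → contributes +4.9915 in⁴
  bottom flange (beyond web): d = 0.80964 in → contributes +4.9915 in⁴
Total I = 15.678 in⁴.
Extreme fibre distance c = 3.0096 in; S = I/c = 5.2094 in³.

S_y ≈ 5.21 in³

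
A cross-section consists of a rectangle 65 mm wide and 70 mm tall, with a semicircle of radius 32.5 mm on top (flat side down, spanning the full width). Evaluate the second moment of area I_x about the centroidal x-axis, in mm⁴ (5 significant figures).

Treat the section as a set of non-overlapping primitives; coordinates are from the bounding-box lower-left.
Rectangular body: 65 × 70, A = 4 550 mm², y = 35 mm, Ī = 1 857 917 mm⁴.
Semicircular cap: semicircle r = 32.5, A = 1659.154 mm², y = 83.79343 mm, Ī = 122451.9 mm⁴.
Centroid: ȳ = ΣA·y / ΣA = 48.03814 mm.
Transfer each piece to the centroidal x-axis using Ī + A·d² with d = y − 48.03814:
  rectangular body: d = -13.03814 mm → contributes +2 631 385 mm⁴
  semicircular cap: d = 35.75529 mm → contributes +2 243 582 mm⁴
Total I = 4 874 967 mm⁴.

I_x ≈ 4.8750 × 10⁶ mm⁴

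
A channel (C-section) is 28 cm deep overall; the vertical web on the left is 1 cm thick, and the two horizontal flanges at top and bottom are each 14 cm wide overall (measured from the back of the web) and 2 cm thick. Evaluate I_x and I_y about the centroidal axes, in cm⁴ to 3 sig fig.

Treat the section as a set of non-overlapping primitives; coordinates are from the bounding-box lower-left.
Web: 1 × 28, A = 28 cm², y = 14 cm, Ī = 1829.3 cm⁴.
Top flange (beyond web): 13 × 2, A = 26 cm², y = 27 cm, Ī = 8.6667 cm⁴.
Bottom flange (beyond web): 13 × 2, A = 26 cm², y = 1 cm, Ī = 8.6667 cm⁴.
By symmetry the centroid is at mid-height, ȳ = 14 cm.
Transfer each piece to the centroidal x-axis using Ī + A·d² with d = y − 14:
  web: d = 0 cm → contributes +1829.3 cm⁴
  top flange (beyond web): d = 13 cm → contributes +4402.7 cm⁴
  bottom flange (beyond web): d = -13 cm → contributes +4402.7 cm⁴
Total I = 10 635 cm⁴.
For the y-axis: x̄ = 5.05 cm.
Repeating about the centroidal y-axis gives I_y = 1626.5 cm⁴.

I_x ≈ 1.06 × 10⁴ cm⁴, I_y ≈ 1630 cm⁴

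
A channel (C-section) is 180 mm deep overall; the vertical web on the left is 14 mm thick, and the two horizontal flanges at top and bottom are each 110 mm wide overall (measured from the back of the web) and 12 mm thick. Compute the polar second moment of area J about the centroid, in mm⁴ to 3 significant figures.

J ≈ 2.85 × 10⁷ mm⁴

Split into non-overlapping primitives; take the origin at the lower-left of the bounding box.
Web: 14 × 180, A = 2 520 mm², y = 90 mm, Ī = 6 804 000 mm⁴.
Top flange (beyond web): 96 × 12, A = 1 152 mm², y = 174 mm, Ī = 13 824 mm⁴.
Bottom flange (beyond web): 96 × 12, A = 1 152 mm², y = 6 mm, Ī = 13 824 mm⁴.
By symmetry the centroid is at mid-height, ȳ = 90 mm.
Transfer each piece to the centroidal x-axis using Ī + A·d² with d = y − 90:
  web: d = 0 mm → contributes +6 804 000 mm⁴
  top flange (beyond web): d = 84 mm → contributes +8 142 336 mm⁴
  bottom flange (beyond web): d = -84 mm → contributes +8 142 336 mm⁴
Total I = 23 088 672 mm⁴.
For the y-axis: x̄ = 33.269 mm.
Repeating about the centroidal y-axis gives I_y = 5 451 468 mm⁴.
Polar second moment: J = I_x + I_y = 28 540 140 mm⁴.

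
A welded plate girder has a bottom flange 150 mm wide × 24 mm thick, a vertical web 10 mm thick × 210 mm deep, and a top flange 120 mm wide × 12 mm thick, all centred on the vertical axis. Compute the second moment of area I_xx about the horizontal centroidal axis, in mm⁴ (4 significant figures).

Split into non-overlapping primitives; take the origin at the lower-left of the bounding box.
Bottom plate: 150 × 24, A = 3 600 mm², y = 12 mm, Ī = 172 800 mm⁴.
Web plate: 10 × 210, A = 2 100 mm², y = 129 mm, Ī = 7 717 500 mm⁴.
Top plate: 120 × 12, A = 1 440 mm², y = 240 mm, Ī = 17 280 mm⁴.
Centroid: ȳ = ΣA·y / ΣA = 92.395 mm.
Transfer each piece to the horizontal centroidal axis using Ī + A·d² with d = y − 92.395:
  bottom plate: d = -80.395 mm → contributes +23 440 857 mm⁴
  web plate: d = 36.605 mm → contributes +10 531 351 mm⁴
  top plate: d = 147.605 mm → contributes +31 390 918 mm⁴
Total I = 65 363 126 mm⁴.

I_xx ≈ 6.536 × 10⁷ mm⁴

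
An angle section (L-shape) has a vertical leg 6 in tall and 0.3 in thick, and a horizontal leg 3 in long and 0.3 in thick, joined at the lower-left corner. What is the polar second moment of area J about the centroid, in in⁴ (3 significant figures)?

J ≈ 11.7 in⁴

Decompose the section into non-overlapping parts with the origin at the bottom-left of its bounding rectangle.
Vertical leg: 0.3 × 6, A = 1.8 in², y = 3 in, Ī = 5.4 in⁴.
Horizontal leg (remainder): 2.7 × 0.3, A = 0.81 in², y = 0.15 in, Ī = 0.006075 in⁴.
Centroid: ȳ = ΣA·y / ΣA = 2.1155 in.
Transfer each piece to the centroidal x-axis using Ī + A·d² with d = y − 2.1155:
  vertical leg: d = 0.88448 in → contributes +6.8082 in⁴
  horizontal leg (remainder): d = -1.9655 in → contributes +3.1353 in⁴
Total I = 9.9435 in⁴.
For the y-axis: x̄ = 0.61552 in.
Repeating about the centroidal y-axis gives I_y = 1.7625 in⁴.
Polar second moment: J = I_x + I_y = 11.706 in⁴.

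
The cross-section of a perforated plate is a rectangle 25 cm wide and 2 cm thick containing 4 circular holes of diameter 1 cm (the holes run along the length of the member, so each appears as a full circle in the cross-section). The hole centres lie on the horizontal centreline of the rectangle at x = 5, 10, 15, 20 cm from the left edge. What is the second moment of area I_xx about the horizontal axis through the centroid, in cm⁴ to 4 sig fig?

I_xx ≈ 16.47 cm⁴

Treat the section as a set of non-overlapping primitives; coordinates are from the bounding-box lower-left.
Plate: 25 × 2, A = 50 cm², y = 1 cm, Ī = 16.6667 cm⁴.
Hole 1 (subtracted): ⌀1, A = 0.785398 cm², y = 1 cm, Ī = 0.0490874 cm⁴.
Hole 2 (subtracted): ⌀1, A = 0.785398 cm², y = 1 cm, Ī = 0.0490874 cm⁴.
Hole 3 (subtracted): ⌀1, A = 0.785398 cm², y = 1 cm, Ī = 0.0490874 cm⁴.
Hole 4 (subtracted): ⌀1, A = 0.785398 cm², y = 1 cm, Ī = 0.0490874 cm⁴.
By symmetry the centroid is at mid-height, ȳ = 1 cm.
All pieces are centred on the horizontal axis through the centroid, so I = ΣĪ (holes subtracted) = 16.4703 cm⁴.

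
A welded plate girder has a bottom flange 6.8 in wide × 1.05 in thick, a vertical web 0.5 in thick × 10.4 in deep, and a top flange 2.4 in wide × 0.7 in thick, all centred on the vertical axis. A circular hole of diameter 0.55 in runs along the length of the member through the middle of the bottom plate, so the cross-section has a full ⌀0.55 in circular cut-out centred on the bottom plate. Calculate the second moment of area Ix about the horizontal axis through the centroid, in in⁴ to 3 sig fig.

Break the section into simple shapes (no overlaps), measuring from the bottom-left corner of the bounding box.
Bottom plate: 6.8 × 1.05, A = 7.14 in², y = 0.525 in, Ī = 0.65599 in⁴.
Web plate: 0.5 × 10.4, A = 5.2 in², y = 6.25 in, Ī = 46.869 in⁴.
Top plate: 2.4 × 0.7, A = 1.68 in², y = 11.8 in, Ī = 0.0686 in⁴.
Hole (subtracted): ⌀0.55, A = 0.23758 in², y = 0.525 in, Ī = 0.0044918 in⁴.
Centroid: ȳ = ΣA·y / ΣA = 4.0594 in.
Transfer each piece to the horizontal axis through the centroid using Ī + A·d² with d = y − 4.0594:
  bottom plate: d = -3.5344 in → contributes +89.847 in⁴
  web plate: d = 2.1906 in → contributes +71.824 in⁴
  top plate: d = 7.7406 in → contributes +100.73 in⁴
  hole: d = -3.5344 in → contributes −2.9723 in⁴
Total I = 259.43 in⁴.

Ix ≈ 259 in⁴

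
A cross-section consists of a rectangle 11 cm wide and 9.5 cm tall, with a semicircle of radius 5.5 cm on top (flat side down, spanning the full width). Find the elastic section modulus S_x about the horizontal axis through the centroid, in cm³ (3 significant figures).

Split into non-overlapping primitives; take the origin at the lower-left of the bounding box.
Rectangular body: 11 × 9.5, A = 104.5 cm², y = 4.75 cm, Ī = 785.93 cm⁴.
Semicircular cap: semicircle r = 5.5, A = 47.517 cm², y = 11.834 cm, Ī = 100.43 cm⁴.
Centroid: ȳ = ΣA·y / ΣA = 6.9644 cm.
Transfer each piece to the horizontal axis through the centroid using Ī + A·d² with d = y − 6.9644:
  rectangular body: d = -2.2144 cm → contributes +1298.3 cm⁴
  semicircular cap: d = 4.8699 cm → contributes +1227.3 cm⁴
Total I = 2525.7 cm⁴.
Extreme fibre distance c = 8.0356 cm; S = I/c = 314.31 cm³.

S_x ≈ 314 cm³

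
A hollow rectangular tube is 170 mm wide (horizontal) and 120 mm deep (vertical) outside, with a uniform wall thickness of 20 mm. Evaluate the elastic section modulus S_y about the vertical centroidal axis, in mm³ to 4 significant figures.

Break the section into simple shapes (no overlaps), measuring from the bottom-left corner of the bounding box.
Outer rectangle: 170 × 120, A = 20 400 mm², x = 85 mm, Ī = 49 130 000 mm⁴.
Inner void (subtracted): 130 × 80, A = 10 400 mm², x = 85 mm, Ī = 14 646 667 mm⁴.
By symmetry the centroid is at mid-width, x̄ = 85 mm.
All pieces are centred on the vertical centroidal axis, so I = ΣĪ (holes subtracted) = 34 483 333 mm⁴.
Extreme fibre distance c = 85 mm; S = I/c = 405 686 mm³.

S_y ≈ 4.057 × 10⁵ mm³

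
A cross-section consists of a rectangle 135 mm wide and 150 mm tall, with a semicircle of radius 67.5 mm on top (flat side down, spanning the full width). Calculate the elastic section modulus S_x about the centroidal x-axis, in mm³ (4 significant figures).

S_x ≈ 8.408 × 10⁵ mm³

Break the section into simple shapes (no overlaps), measuring from the bottom-left corner of the bounding box.
Rectangular body: 135 × 150, A = 20 250 mm², y = 75 mm, Ī = 37 968 750 mm⁴.
Semicircular cap: semicircle r = 67.5, A = 7156.94 mm², y = 178.648 mm, Ī = 2 278 490 mm⁴.
Centroid: ȳ = ΣA·y / ΣA = 102.066 mm.
Transfer each piece to the centroidal x-axis using Ī + A·d² with d = y − 102.066:
  rectangular body: d = -27.0662 mm → contributes +52 803 481 mm⁴
  semicircular cap: d = 76.5817 mm → contributes +44 252 193 mm⁴
Total I = 97 055 674 mm⁴.
Extreme fibre distance c = 115.434 mm; S = I/c = 840 791 mm³.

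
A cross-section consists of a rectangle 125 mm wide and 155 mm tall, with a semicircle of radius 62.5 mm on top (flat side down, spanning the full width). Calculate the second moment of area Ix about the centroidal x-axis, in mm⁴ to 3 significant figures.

Ix ≈ 9.09 × 10⁷ mm⁴

Decompose the section into non-overlapping parts with the origin at the bottom-left of its bounding rectangle.
Rectangular body: 125 × 155, A = 19 375 mm², y = 77.5 mm, Ī = 38 790 365 mm⁴.
Semicircular cap: semicircle r = 62.5, A = 6135.9 mm², y = 181.53 mm, Ī = 1 674 758 mm⁴.
Centroid: ȳ = ΣA·y / ΣA = 102.52 mm.
Transfer each piece to the centroidal x-axis using Ī + A·d² with d = y − 102.52:
  rectangular body: d = -25.02 mm → contributes +50 919 547 mm⁴
  semicircular cap: d = 79.005 mm → contributes +39 974 277 mm⁴
Total I = 90 893 823 mm⁴.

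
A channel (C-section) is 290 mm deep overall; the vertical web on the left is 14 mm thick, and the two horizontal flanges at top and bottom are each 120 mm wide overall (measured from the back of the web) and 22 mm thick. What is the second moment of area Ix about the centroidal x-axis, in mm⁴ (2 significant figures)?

Ix ≈ 1.1 × 10⁸ mm⁴

Split into non-overlapping primitives; take the origin at the lower-left of the bounding box.
Web: 14 × 290, A = 4 060 mm², y = 145 mm, Ī = 28 453 833 mm⁴.
Top flange (beyond web): 106 × 22, A = 2 332 mm², y = 279 mm, Ī = 94 057 mm⁴.
Bottom flange (beyond web): 106 × 22, A = 2 332 mm², y = 11 mm, Ī = 94 057 mm⁴.
By symmetry the centroid is at mid-height, ȳ = 145 mm.
Transfer each piece to the centroidal x-axis using Ī + A·d² with d = y − 145:
  web: d = 0 mm → contributes +28 453 833 mm⁴
  top flange (beyond web): d = 134 mm → contributes +41 967 449 mm⁴
  bottom flange (beyond web): d = -134 mm → contributes +41 967 449 mm⁴
Total I = 112 388 732 mm⁴.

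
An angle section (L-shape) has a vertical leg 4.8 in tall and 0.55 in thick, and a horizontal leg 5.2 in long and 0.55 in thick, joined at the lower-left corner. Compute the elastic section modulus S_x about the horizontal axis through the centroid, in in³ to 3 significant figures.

Split into non-overlapping primitives; take the origin at the lower-left of the bounding box.
Vertical leg: 0.55 × 4.8, A = 2.64 in², y = 2.4 in, Ī = 5.0688 in⁴.
Horizontal leg (remainder): 4.65 × 0.55, A = 2.5575 in², y = 0.275 in, Ī = 0.06447 in⁴.
Centroid: ȳ = ΣA·y / ΣA = 1.3544 in.
Transfer each piece to the horizontal axis through the centroid using Ī + A·d² with d = y − 1.3544:
  vertical leg: d = 1.0456 in → contributes +7.9553 in⁴
  horizontal leg (remainder): d = -1.0794 in → contributes +3.044 in⁴
Total I = 10.999 in⁴.
Extreme fibre distance c = 3.4456 in; S = I/c = 3.1922 in³.

S_x ≈ 3.19 in³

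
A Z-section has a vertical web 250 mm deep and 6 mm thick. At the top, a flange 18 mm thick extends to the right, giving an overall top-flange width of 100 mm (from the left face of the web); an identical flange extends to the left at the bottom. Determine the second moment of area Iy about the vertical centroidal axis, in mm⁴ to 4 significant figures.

Break the section into simple shapes (no overlaps), measuring from the bottom-left corner of the bounding box.
Web: 6 × 250, A = 1 500 mm², x = 97 mm, Ī = 4 500 mm⁴.
Top flange (beyond web): 94 × 18, A = 1 692 mm², x = 147 mm, Ī = 1 245 876 mm⁴.
Bottom flange (beyond web): 94 × 18, A = 1 692 mm², x = 47 mm, Ī = 1 245 876 mm⁴.
Centroid: x̄ = ΣA·x / ΣA = 97 mm.
Transfer each piece to the vertical centroidal axis using Ī + A·d² with d = x − 97:
  web: d = 0 mm → contributes +4 500 mm⁴
  top flange (beyond web): d = 50 mm → contributes +5 475 876 mm⁴
  bottom flange (beyond web): d = -50 mm → contributes +5 475 876 mm⁴
Total I = 10 956 252 mm⁴.

Iy ≈ 1.096 × 10⁷ mm⁴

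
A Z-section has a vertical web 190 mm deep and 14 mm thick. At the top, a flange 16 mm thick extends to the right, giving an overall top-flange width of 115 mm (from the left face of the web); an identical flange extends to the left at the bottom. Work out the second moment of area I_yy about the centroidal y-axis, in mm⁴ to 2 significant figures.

I_yy ≈ 1.3 × 10⁷ mm⁴

Break the section into simple shapes (no overlaps), measuring from the bottom-left corner of the bounding box.
Web: 14 × 190, A = 2 660 mm², x = 108 mm, Ī = 43 447 mm⁴.
Top flange (beyond web): 101 × 16, A = 1 616 mm², x = 165.5 mm, Ī = 1 373 735 mm⁴.
Bottom flange (beyond web): 101 × 16, A = 1 616 mm², x = 50.5 mm, Ī = 1 373 735 mm⁴.
Centroid: x̄ = ΣA·x / ΣA = 108 mm.
Transfer each piece to the centroidal y-axis using Ī + A·d² with d = x − 108:
  web: d = 0 mm → contributes +43 447 mm⁴
  top flange (beyond web): d = 57.5 mm → contributes +6 716 635 mm⁴
  bottom flange (beyond web): d = -57.5 mm → contributes +6 716 635 mm⁴
Total I = 13 476 716 mm⁴.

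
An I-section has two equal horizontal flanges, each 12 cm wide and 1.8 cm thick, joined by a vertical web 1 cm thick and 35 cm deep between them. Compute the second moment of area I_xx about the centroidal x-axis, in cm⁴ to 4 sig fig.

Split into non-overlapping primitives; take the origin at the lower-left of the bounding box.
Bottom flange: 12 × 1.8, A = 21.6 cm², y = 0.9 cm, Ī = 5.832 cm⁴.
Web: 1 × 35, A = 35 cm², y = 19.3 cm, Ī = 3572.92 cm⁴.
Top flange: 12 × 1.8, A = 21.6 cm², y = 37.7 cm, Ī = 5.832 cm⁴.
By symmetry the centroid is at mid-height, ȳ = 19.3 cm.
Transfer each piece to the centroidal x-axis using Ī + A·d² with d = y − 19.3:
  bottom flange: d = -18.4 cm → contributes +7318.73 cm⁴
  web: d = 0 cm → contributes +3572.92 cm⁴
  top flange: d = 18.4 cm → contributes +7318.73 cm⁴
Total I = 18210.4 cm⁴.

I_xx ≈ 1.821 × 10⁴ cm⁴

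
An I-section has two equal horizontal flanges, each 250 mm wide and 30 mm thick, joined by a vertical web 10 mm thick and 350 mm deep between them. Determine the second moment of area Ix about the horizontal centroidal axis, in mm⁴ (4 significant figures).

Ix ≈ 5.784 × 10⁸ mm⁴

Decompose the section into non-overlapping parts with the origin at the bottom-left of its bounding rectangle.
Bottom flange: 250 × 30, A = 7 500 mm², y = 15 mm, Ī = 562 500 mm⁴.
Web: 10 × 350, A = 3 500 mm², y = 205 mm, Ī = 35 729 167 mm⁴.
Top flange: 250 × 30, A = 7 500 mm², y = 395 mm, Ī = 562 500 mm⁴.
By symmetry the centroid is at mid-height, ȳ = 205 mm.
Transfer each piece to the horizontal centroidal axis using Ī + A·d² with d = y − 205:
  bottom flange: d = -190 mm → contributes +271 312 500 mm⁴
  web: d = 0 mm → contributes +35 729 167 mm⁴
  top flange: d = 190 mm → contributes +271 312 500 mm⁴
Total I = 578 354 167 mm⁴.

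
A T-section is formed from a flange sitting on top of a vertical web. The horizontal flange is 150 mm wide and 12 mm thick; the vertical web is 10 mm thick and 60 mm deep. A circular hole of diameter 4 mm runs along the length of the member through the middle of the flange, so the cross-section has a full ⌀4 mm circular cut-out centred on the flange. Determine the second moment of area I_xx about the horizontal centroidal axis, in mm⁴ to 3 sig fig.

Break the section into simple shapes (no overlaps), measuring from the bottom-left corner of the bounding box.
Flange: 150 × 12, A = 1 800 mm², y = 66 mm, Ī = 21 600 mm⁴.
Web: 10 × 60, A = 600 mm², y = 30 mm, Ī = 180 000 mm⁴.
Hole (subtracted): ⌀4, A = 12.566 mm², y = 66 mm, Ī = 12.566 mm⁴.
Centroid: ȳ = ΣA·y / ΣA = 56.953 mm.
Transfer each piece to the horizontal centroidal axis using Ī + A·d² with d = y − 56.953:
  flange: d = 9.0474 mm → contributes +168 939 mm⁴
  web: d = -26.953 mm → contributes +615 866 mm⁴
  hole: d = 9.0474 mm → contributes −1041.2 mm⁴
Total I = 783 764 mm⁴.

I_xx ≈ 7.84 × 10⁵ mm⁴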